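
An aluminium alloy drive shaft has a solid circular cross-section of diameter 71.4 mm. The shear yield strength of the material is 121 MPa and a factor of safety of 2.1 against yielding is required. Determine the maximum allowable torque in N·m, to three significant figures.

τ_allow = 121/2.1 = 57.62 MPa.
For a solid shaft T_allow = τ_allow·πd³/16; πd³/16 = π×71.4³/16 = 71470 mm³.
T_allow = 57.62×71470 = 4.118×10^6 N·mm = 4118 N·m.

T_allow = 4120 N·m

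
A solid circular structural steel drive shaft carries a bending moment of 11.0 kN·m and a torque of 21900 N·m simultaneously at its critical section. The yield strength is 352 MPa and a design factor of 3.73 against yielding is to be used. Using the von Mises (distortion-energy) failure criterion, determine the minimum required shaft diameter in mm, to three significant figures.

σ_allow = σ_y/n = 352/3.73 = 94.37 MPa.
For a solid shaft σ_b = 32M/(πd³) and τ = 16T/(πd³), so the von Mises stress is σ' = (16/πd³)·√(4M²+3T²).
√(4M²+3T²) = √(4×(1.100×10^7)² + 3×(2.190×10^7)²) = 4.385×10^7 N·mm.
d³ = 16×4.385×10^7/(π×94.37) = 2.367×10^6 mm³.
d = 133.3 mm.

d = 133 mm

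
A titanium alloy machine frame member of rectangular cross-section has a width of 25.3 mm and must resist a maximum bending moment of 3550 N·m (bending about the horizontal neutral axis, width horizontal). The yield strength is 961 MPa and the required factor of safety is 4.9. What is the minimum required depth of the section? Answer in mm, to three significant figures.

σ_allow = 961/4.9 = 196.1 MPa.
For a rectangular section σ = 6M/(bh²), so h² = 6M/(b σ_allow) = 6×3550000/(25.3×196.1) = 4293 mm².
h = 65.52 mm.

h = 65.5 mm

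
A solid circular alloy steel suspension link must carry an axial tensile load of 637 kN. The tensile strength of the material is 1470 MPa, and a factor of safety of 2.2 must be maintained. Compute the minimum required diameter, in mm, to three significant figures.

Allowable stress σ_allow = 1470/2.2 = 668.2 MPa.
Required area A = F/σ_allow = 637000/668.2 = 953.3 mm².
A = πd²/4 → d = √(4A/π) = 34.84 mm.

d = 34.8 mm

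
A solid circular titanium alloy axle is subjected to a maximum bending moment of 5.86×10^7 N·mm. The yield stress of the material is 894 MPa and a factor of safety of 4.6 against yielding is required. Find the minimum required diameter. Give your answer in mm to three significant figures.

σ_allow = 894/4.6 = 194.3 MPa.
For a solid circular section σ = 32M/(πd³), so d³ = 32M/(π σ_allow) = 32×5.8600×10^7/(π×194.3) = 3.071×10^6 mm³.
d = 145.4 mm.

d = 145 mm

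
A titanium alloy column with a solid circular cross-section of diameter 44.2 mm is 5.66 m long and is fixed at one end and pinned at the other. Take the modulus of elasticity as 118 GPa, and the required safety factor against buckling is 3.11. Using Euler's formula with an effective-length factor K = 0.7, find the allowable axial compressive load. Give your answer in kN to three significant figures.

I = πd⁴/64 = π×44.2⁴/64 = 187400 mm⁴.
Effective length L_e = KL = 0.7×5.66 m = 3962 mm.
Euler critical load P_cr = π²EI/L_e² = π²×118000×187400/3962² = 13900 N.
P_allow = P_cr/n = 13900/3.11 = 4469 N.

P_allow = 4.47 kN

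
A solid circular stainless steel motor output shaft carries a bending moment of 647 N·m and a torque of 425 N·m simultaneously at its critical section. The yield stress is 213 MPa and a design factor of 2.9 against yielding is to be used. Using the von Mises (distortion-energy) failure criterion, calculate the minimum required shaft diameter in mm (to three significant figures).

d = 46.9 mm

σ_allow = σ_y/n = 213/2.9 = 73.45 MPa.
For a solid shaft σ_b = 32M/(πd³) and τ = 16T/(πd³), so the von Mises stress is σ' = (16/πd³)·√(4M²+3T²).
√(4M²+3T²) = √(4×(647000)² + 3×(425000)²) = 1.489×10^6 N·mm.
d³ = 16×1.489×10^6/(π×73.45) = 103200 mm³.
d = 46.91 mm.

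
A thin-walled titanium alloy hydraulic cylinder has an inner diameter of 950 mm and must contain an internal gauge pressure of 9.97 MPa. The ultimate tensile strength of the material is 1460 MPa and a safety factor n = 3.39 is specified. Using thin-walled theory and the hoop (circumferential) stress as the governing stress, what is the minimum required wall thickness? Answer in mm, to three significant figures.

σ_allow = 1460/3.39 = 430.7 MPa.
Hoop stress σ_h = pD/(2t), so t = pD/(2σ_allow) = 9.97×950/(2×430.7) = 11.00 mm.

t = 11.0 mm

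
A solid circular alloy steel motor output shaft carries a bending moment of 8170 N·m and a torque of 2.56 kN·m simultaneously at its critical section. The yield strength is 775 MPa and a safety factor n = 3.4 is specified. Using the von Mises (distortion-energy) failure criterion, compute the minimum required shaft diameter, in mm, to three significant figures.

d = 72.3 mm

σ_allow = σ_y/n = 775/3.4 = 227.9 MPa.
For a solid shaft σ_b = 32M/(πd³) and τ = 16T/(πd³), so the von Mises stress is σ' = (16/πd³)·√(4M²+3T²).
√(4M²+3T²) = √(4×(8.170×10^6)² + 3×(2.560×10^6)²) = 1.693×10^7 N·mm.
d³ = 16×1.693×10^7/(π×227.9) = 378300 mm³.
d = 72.32 mm.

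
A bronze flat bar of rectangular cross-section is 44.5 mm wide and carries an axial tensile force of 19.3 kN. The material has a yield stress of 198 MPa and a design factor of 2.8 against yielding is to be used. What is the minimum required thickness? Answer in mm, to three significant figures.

σ_allow = 198/2.8 = 70.71 MPa.
Required area A = F/σ_allow = 19300/70.71 = 272.9 mm².
t = A/w = 272.9/44.5 = 6.133 mm.

t = 6.13 mm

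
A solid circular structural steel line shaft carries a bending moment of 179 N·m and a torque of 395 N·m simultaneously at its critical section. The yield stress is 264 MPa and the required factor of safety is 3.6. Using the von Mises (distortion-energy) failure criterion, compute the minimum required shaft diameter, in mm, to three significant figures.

d = 37.7 mm

σ_allow = σ_y/n = 264/3.6 = 73.33 MPa.
For a solid shaft σ_b = 32M/(πd³) and τ = 16T/(πd³), so the von Mises stress is σ' = (16/πd³)·√(4M²+3T²).
√(4M²+3T²) = √(4×(179000)² + 3×(395000)²) = 772200 N·mm.
d³ = 16×772200/(π×73.33) = 53630 mm³.
d = 37.71 mm.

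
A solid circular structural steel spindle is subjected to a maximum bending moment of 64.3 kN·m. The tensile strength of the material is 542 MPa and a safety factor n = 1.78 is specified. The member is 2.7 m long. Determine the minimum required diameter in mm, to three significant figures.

d = 129 mm

σ_allow = 542/1.78 = 304.5 MPa.
For a solid circular section σ = 32M/(πd³), so d³ = 32M/(π σ_allow) = 32×6.4300×10^7/(π×304.5) = 2.151×10^6 mm³.
d = 129.1 mm.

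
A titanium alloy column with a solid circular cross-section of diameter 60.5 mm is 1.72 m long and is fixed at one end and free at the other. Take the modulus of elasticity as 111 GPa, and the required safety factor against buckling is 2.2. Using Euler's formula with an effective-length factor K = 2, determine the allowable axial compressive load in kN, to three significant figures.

I = πd⁴/64 = π×60.5⁴/64 = 657600 mm⁴.
Effective length L_e = KL = 2×1.72 m = 3440 mm.
Euler critical load P_cr = π²EI/L_e² = π²×111000×657600/3440² = 60880 N.
P_allow = P_cr/n = 60880/2.2 = 27670 N.

P_allow = 27.7 kN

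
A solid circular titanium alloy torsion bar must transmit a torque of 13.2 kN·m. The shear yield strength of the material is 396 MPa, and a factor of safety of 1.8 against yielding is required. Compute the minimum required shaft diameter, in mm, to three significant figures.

d = 67.4 mm

Allowable shear stress τ_allow = 396/1.8 = 220.0 MPa.
For a solid shaft τ = 16T/(πd³), so d³ = 16T/(π τ_allow) = 16×1.3200×10^7/(π×220.0) = 305600 mm³.
d = (305600)^(1/3) = 67.36 mm.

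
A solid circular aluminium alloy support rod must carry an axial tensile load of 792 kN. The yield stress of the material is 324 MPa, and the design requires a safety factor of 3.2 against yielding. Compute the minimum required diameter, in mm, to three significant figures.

d = 99.8 mm

Allowable stress σ_allow = 324/3.2 = 101.2 MPa.
Required area A = F/σ_allow = 792000/101.2 = 7822 mm².
A = πd²/4 → d = √(4A/π) = 99.80 mm.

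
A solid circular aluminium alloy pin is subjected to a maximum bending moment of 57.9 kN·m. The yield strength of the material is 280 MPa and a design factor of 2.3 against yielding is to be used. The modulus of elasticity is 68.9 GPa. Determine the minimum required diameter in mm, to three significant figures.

σ_allow = 280/2.3 = 121.7 MPa.
For a solid circular section σ = 32M/(πd³), so d³ = 32M/(π σ_allow) = 32×5.7900×10^7/(π×121.7) = 4.844×10^6 mm³.
d = 169.2 mm.

d = 169 mm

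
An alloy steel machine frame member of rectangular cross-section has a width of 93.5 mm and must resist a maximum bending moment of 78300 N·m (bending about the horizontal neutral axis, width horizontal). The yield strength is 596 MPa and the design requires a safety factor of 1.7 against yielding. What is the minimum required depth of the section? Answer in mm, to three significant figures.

σ_allow = 596/1.7 = 350.6 MPa.
For a rectangular section σ = 6M/(bh²), so h² = 6M/(b σ_allow) = 6×7.8300×10^7/(93.5×350.6) = 14330 mm².
h = 119.7 mm.

h = 120 mm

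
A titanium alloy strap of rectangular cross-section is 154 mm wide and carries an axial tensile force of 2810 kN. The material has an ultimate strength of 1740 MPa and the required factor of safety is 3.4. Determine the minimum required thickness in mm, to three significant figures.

t = 35.7 mm

σ_allow = 1740/3.4 = 511.8 MPa.
Required area A = F/σ_allow = 2810000/511.8 = 5491 mm².
t = A/w = 5491/154 = 35.65 mm.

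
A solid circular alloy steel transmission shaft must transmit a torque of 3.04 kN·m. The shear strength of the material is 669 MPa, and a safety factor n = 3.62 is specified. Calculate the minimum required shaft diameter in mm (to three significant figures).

d = 43.8 mm

Allowable shear stress τ_allow = 669/3.62 = 184.8 MPa.
For a solid shaft τ = 16T/(πd³), so d³ = 16T/(π τ_allow) = 16×3040000/(π×184.8) = 83780 mm³.
d = (83780)^(1/3) = 43.76 mm.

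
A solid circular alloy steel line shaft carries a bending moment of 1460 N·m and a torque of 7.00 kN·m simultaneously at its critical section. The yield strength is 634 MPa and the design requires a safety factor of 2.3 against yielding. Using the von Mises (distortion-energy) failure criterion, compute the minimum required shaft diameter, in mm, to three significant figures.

d = 61.3 mm

σ_allow = σ_y/n = 634/2.3 = 275.7 MPa.
For a solid shaft σ_b = 32M/(πd³) and τ = 16T/(πd³), so the von Mises stress is σ' = (16/πd³)·√(4M²+3T²).
√(4M²+3T²) = √(4×(1.460×10^6)² + 3×(7.000×10^6)²) = 1.247×10^7 N·mm.
d³ = 16×1.247×10^7/(π×275.7) = 230400 mm³.
d = 61.31 mm.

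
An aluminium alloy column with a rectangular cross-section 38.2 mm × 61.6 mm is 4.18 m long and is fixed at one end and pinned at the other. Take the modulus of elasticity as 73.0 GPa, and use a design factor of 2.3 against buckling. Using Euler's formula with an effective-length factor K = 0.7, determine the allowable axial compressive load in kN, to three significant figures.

Buckling occurs about the weak axis: I_min = h·b³/12 = 61.6×38.2³/12 = 286100 mm⁴ (b = 38.2 mm is the smaller dimension).
Effective length L_e = KL = 0.7×4.18 m = 2926 mm.
Euler critical load P_cr = π²EI/L_e² = π²×73000×286100/2926² = 24080 N.
P_allow = P_cr/n = 24080/2.3 = 10470 N.

P_allow = 10.5 kN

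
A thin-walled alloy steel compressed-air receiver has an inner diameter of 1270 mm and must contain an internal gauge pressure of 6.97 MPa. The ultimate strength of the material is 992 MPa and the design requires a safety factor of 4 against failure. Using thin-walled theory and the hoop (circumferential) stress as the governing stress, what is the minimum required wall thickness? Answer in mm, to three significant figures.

σ_allow = 992/4 = 248.0 MPa.
Hoop stress σ_h = pD/(2t), so t = pD/(2σ_allow) = 6.97×1270/(2×248.0) = 17.85 mm.

t = 17.8 mm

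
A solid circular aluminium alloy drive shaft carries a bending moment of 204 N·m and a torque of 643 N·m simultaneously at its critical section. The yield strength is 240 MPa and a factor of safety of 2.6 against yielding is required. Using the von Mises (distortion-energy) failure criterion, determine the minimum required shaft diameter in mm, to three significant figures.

d = 40.3 mm

σ_allow = σ_y/n = 240/2.6 = 92.31 MPa.
For a solid shaft σ_b = 32M/(πd³) and τ = 16T/(πd³), so the von Mises stress is σ' = (16/πd³)·√(4M²+3T²).
√(4M²+3T²) = √(4×(204000)² + 3×(643000)²) = 1.186×10^6 N·mm.
d³ = 16×1.186×10^6/(π×92.31) = 65440 mm³.
d = 40.30 mm.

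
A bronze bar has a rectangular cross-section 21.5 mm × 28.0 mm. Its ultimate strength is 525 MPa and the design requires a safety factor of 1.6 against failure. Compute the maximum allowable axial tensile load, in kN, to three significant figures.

σ_allow = 525/1.6 = 328.1 MPa.
A = 21.5×28.0 = 602.0 mm².
F_allow = σ_allow × A = 328.1×602.0 = 197500 N.

F_allow = 198 kN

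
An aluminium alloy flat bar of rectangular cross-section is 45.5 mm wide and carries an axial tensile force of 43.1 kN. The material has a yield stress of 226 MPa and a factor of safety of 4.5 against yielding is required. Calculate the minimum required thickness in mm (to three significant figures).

σ_allow = 226/4.5 = 50.22 MPa.
Required area A = F/σ_allow = 43100/50.22 = 858.2 mm².
t = A/w = 858.2/45.5 = 18.86 mm.

t = 18.9 mm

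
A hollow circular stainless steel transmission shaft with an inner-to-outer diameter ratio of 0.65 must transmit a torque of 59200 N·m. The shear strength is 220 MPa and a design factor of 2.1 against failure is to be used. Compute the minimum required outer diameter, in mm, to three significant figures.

τ_allow = 220/2.1 = 104.8 MPa.
For a hollow shaft τ = 16T/[πd_o³(1−k⁴)] with k = 0.65, so 1−k⁴ = 0.8215.
d_o³ = 16T/[π τ_allow (1−k⁴)] = 16×5.9200×10^7/(π×104.8×0.8215) = 3.503×10^6 mm³.
d_o = 151.9 mm.

d_o = 152 mm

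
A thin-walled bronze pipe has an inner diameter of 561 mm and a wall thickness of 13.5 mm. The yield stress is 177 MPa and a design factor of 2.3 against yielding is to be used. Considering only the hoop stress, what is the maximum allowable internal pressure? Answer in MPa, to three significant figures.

σ_allow = 177/2.3 = 76.96 MPa.
σ_h = pD/(2t) → p_allow = 2σ_allow t/D = 2×76.96×13.5/561 = 3.704 MPa.

p_allow = 3.70 MPa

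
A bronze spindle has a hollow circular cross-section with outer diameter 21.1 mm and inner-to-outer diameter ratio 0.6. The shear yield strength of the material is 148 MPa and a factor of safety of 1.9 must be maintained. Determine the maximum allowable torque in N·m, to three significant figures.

T_allow = 125 N·m

τ_allow = 148/1.9 = 77.89 MPa.
For a hollow shaft T_allow = τ_allow·πd_o³(1−k⁴)/16 with 1−k⁴ = 0.8704, so πd_o³(1−k⁴)/16 = 1605 mm³.
T_allow = 77.89×1605 = 125100 N·mm = 125.1 N·m.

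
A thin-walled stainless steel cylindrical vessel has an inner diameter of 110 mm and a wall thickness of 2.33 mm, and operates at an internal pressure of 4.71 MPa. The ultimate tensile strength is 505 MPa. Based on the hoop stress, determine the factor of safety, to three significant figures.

n = 4.54

σ_h = pD/(2t) = 4.71×110/(2×2.33) = 111.2 MPa.
n = 505/111.2 = 4.542.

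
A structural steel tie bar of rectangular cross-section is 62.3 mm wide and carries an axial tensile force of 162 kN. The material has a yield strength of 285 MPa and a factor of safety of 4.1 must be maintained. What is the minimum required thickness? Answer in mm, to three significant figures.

σ_allow = 285/4.1 = 69.51 MPa.
Required area A = F/σ_allow = 162000/69.51 = 2331 mm².
t = A/w = 2331/62.3 = 37.41 mm.

t = 37.4 mm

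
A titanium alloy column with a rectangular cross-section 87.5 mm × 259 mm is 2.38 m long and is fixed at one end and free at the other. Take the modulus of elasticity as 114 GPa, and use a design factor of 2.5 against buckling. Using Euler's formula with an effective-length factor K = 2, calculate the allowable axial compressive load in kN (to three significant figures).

P_allow = 287 kN

Buckling occurs about the weak axis: I_min = h·b³/12 = 259×87.5³/12 = 1.446×10^7 mm⁴ (b = 87.5 mm is the smaller dimension).
Effective length L_e = KL = 2×2.38 m = 4760 mm.
Euler critical load P_cr = π²EI/L_e² = π²×114000×1.446×10^7/4760² = 718000 N.
P_allow = P_cr/n = 718000/2.5 = 287200 N.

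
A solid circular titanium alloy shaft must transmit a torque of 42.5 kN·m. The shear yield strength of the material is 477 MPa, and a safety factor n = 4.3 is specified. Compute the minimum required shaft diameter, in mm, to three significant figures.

d = 125 mm

Allowable shear stress τ_allow = 477/4.3 = 110.9 MPa.
For a solid shaft τ = 16T/(πd³), so d³ = 16T/(π τ_allow) = 16×4.2500×10^7/(π×110.9) = 1.951×10^6 mm³.
d = (1.951×10^6)^(1/3) = 125.0 mm.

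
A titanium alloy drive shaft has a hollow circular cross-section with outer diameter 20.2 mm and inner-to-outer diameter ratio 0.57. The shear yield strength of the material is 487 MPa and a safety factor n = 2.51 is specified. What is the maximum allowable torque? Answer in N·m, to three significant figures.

τ_allow = 487/2.51 = 194.0 MPa.
For a hollow shaft T_allow = τ_allow·πd_o³(1−k⁴)/16 with 1−k⁴ = 0.8944, so πd_o³(1−k⁴)/16 = 1448 mm³.
T_allow = 194.0×1448 = 280900 N·mm = 280.9 N·m.

T_allow = 281 N·m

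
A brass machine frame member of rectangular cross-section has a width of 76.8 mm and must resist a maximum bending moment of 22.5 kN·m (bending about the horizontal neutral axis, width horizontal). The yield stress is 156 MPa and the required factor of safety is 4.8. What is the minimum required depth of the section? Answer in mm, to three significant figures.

σ_allow = 156/4.8 = 32.50 MPa.
For a rectangular section σ = 6M/(bh²), so h² = 6M/(b σ_allow) = 6×2.2500×10^7/(76.8×32.50) = 54090 mm².
h = 232.6 mm.

h = 233 mm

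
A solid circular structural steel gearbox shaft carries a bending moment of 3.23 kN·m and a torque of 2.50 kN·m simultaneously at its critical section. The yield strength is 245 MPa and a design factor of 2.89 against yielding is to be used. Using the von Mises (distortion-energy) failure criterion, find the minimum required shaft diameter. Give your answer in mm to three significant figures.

d = 77.6 mm

σ_allow = σ_y/n = 245/2.89 = 84.78 MPa.
For a solid shaft σ_b = 32M/(πd³) and τ = 16T/(πd³), so the von Mises stress is σ' = (16/πd³)·√(4M²+3T²).
√(4M²+3T²) = √(4×(3.230×10^6)² + 3×(2.500×10^6)²) = 7.777×10^6 N·mm.
d³ = 16×7.777×10^6/(π×84.78) = 467200 mm³.
d = 77.60 mm.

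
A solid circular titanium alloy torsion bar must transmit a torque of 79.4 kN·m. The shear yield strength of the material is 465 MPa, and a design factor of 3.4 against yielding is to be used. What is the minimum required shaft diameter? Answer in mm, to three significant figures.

Allowable shear stress τ_allow = 465/3.4 = 136.8 MPa.
For a solid shaft τ = 16T/(πd³), so d³ = 16T/(π τ_allow) = 16×7.9400×10^7/(π×136.8) = 2.957×10^6 mm³.
d = (2.957×10^6)^(1/3) = 143.5 mm.

d = 144 mm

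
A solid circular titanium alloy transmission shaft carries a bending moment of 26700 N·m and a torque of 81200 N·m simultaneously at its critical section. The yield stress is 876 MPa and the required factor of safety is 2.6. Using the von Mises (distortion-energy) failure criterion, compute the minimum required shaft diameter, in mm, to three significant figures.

σ_allow = σ_y/n = 876/2.6 = 336.9 MPa.
For a solid shaft σ_b = 32M/(πd³) and τ = 16T/(πd³), so the von Mises stress is σ' = (16/πd³)·√(4M²+3T²).
√(4M²+3T²) = √(4×(2.670×10^7)² + 3×(8.120×10^7)²) = 1.504×10^8 N·mm.
d³ = 16×1.504×10^8/(π×336.9) = 2.274×10^6 mm³.
d = 131.5 mm.

d = 132 mm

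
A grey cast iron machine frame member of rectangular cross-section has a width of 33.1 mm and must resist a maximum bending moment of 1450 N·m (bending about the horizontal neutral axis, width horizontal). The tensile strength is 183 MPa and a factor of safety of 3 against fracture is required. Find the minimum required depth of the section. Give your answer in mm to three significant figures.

h = 65.6 mm

σ_allow = 183/3 = 61.00 MPa.
For a rectangular section σ = 6M/(bh²), so h² = 6M/(b σ_allow) = 6×1450000/(33.1×61.00) = 4309 mm².
h = 65.64 mm.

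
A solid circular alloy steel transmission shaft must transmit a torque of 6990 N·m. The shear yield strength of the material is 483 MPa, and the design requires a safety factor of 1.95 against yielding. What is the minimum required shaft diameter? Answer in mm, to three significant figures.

d = 52.4 mm

Allowable shear stress τ_allow = 483/1.95 = 247.7 MPa.
For a solid shaft τ = 16T/(πd³), so d³ = 16T/(π τ_allow) = 16×6990000/(π×247.7) = 143700 mm³.
d = (143700)^(1/3) = 52.38 mm.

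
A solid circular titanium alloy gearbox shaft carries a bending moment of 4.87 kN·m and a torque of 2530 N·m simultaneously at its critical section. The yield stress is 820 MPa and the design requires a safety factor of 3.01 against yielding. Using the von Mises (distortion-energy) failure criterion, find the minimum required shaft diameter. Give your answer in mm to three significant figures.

σ_allow = σ_y/n = 820/3.01 = 272.4 MPa.
For a solid shaft σ_b = 32M/(πd³) and τ = 16T/(πd³), so the von Mises stress is σ' = (16/πd³)·√(4M²+3T²).
√(4M²+3T²) = √(4×(4.870×10^6)² + 3×(2.530×10^6)²) = 1.068×10^7 N·mm.
d³ = 16×1.068×10^7/(π×272.4) = 199700 mm³.
d = 58.45 mm.

d = 58.4 mm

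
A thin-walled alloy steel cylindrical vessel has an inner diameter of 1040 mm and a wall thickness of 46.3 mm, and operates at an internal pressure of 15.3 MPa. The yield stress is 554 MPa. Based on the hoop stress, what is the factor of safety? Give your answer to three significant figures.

n = 3.22

σ_h = pD/(2t) = 15.3×1040/(2×46.3) = 171.8 MPa.
n = 554/171.8 = 3.224.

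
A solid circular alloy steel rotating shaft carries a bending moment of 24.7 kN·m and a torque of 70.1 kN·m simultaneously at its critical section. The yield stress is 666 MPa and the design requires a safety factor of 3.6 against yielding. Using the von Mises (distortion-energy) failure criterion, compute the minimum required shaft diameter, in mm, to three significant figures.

σ_allow = σ_y/n = 666/3.6 = 185.0 MPa.
For a solid shaft σ_b = 32M/(πd³) and τ = 16T/(πd³), so the von Mises stress is σ' = (16/πd³)·√(4M²+3T²).
√(4M²+3T²) = √(4×(2.470×10^7)² + 3×(7.010×10^7)²) = 1.311×10^8 N·mm.
d³ = 16×1.311×10^8/(π×185.0) = 3.609×10^6 mm³.
d = 153.4 mm.

d = 153 mm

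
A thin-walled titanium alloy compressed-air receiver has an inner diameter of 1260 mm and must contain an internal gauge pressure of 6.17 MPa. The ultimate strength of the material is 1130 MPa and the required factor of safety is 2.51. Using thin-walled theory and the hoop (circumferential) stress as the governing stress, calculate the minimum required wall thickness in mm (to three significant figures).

t = 8.63 mm

σ_allow = 1130/2.51 = 450.2 MPa.
Hoop stress σ_h = pD/(2t), so t = pD/(2σ_allow) = 6.17×1260/(2×450.2) = 8.634 mm.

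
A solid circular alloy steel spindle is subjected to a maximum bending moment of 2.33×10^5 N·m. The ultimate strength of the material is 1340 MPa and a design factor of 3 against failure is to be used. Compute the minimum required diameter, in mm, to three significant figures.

d = 174 mm

σ_allow = 1340/3 = 446.7 MPa.
For a solid circular section σ = 32M/(πd³), so d³ = 32M/(π σ_allow) = 32×2.3300×10^8/(π×446.7) = 5.313×10^6 mm³.
d = 174.5 mm.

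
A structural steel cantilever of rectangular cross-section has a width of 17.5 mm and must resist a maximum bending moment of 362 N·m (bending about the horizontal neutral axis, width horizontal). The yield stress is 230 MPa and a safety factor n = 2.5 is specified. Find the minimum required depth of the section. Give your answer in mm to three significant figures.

h = 36.7 mm

σ_allow = 230/2.5 = 92.00 MPa.
For a rectangular section σ = 6M/(bh²), so h² = 6M/(b σ_allow) = 6×362000/(17.5×92.00) = 1349 mm².
h = 36.73 mm.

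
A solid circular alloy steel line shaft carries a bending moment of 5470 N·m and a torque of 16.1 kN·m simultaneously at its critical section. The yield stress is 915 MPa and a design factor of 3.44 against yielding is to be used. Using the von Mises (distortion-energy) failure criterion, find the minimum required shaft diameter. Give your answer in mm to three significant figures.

σ_allow = σ_y/n = 915/3.44 = 266.0 MPa.
For a solid shaft σ_b = 32M/(πd³) and τ = 16T/(πd³), so the von Mises stress is σ' = (16/πd³)·√(4M²+3T²).
√(4M²+3T²) = √(4×(5.470×10^6)² + 3×(1.610×10^7)²) = 2.996×10^7 N·mm.
d³ = 16×2.996×10^7/(π×266.0) = 573600 mm³.
d = 83.09 mm.

d = 83.1 mm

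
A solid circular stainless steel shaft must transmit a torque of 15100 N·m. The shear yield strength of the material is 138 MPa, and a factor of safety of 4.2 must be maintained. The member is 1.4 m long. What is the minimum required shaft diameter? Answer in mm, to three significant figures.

d = 133 mm

Allowable shear stress τ_allow = 138/4.2 = 32.86 MPa.
For a solid shaft τ = 16T/(πd³), so d³ = 16T/(π τ_allow) = 16×1.5100×10^7/(π×32.86) = 2.341×10^6 mm³.
d = (2.341×10^6)^(1/3) = 132.8 mm.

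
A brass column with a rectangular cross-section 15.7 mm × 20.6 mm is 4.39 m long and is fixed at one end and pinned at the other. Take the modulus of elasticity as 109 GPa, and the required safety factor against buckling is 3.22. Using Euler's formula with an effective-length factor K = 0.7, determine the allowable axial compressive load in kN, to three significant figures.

Buckling occurs about the weak axis: I_min = h·b³/12 = 20.6×15.7³/12 = 6643 mm⁴ (b = 15.7 mm is the smaller dimension).
Effective length L_e = KL = 0.7×4.39 m = 3073 mm.
Euler critical load P_cr = π²EI/L_e² = π²×109000×6643/3073² = 756.8 N.
P_allow = P_cr/n = 756.8/3.22 = 235.0 N.

P_allow = 0.235 kN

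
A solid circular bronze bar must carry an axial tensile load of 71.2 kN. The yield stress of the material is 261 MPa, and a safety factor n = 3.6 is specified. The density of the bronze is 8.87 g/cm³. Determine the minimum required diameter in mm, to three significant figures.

Allowable stress σ_allow = 261/3.6 = 72.50 MPa.
Required area A = F/σ_allow = 71200/72.50 = 982.1 mm².
A = πd²/4 → d = √(4A/π) = 35.36 mm.

d = 35.4 mm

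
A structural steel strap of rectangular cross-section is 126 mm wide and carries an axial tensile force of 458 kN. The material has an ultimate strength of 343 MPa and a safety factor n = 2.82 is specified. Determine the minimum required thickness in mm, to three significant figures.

t = 29.9 mm

σ_allow = 343/2.82 = 121.6 MPa.
Required area A = F/σ_allow = 458000/121.6 = 3765 mm².
t = A/w = 3765/126 = 29.88 mm.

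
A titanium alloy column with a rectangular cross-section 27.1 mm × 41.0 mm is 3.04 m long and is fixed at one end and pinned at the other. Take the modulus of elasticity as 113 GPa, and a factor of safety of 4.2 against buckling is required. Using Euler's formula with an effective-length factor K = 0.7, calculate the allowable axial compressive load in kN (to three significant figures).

P_allow = 3.99 kN

Buckling occurs about the weak axis: I_min = h·b³/12 = 41.0×27.1³/12 = 68000 mm⁴ (b = 27.1 mm is the smaller dimension).
Effective length L_e = KL = 0.7×3.04 m = 2128 mm.
Euler critical load P_cr = π²EI/L_e² = π²×113000×68000/2128² = 16750 N.
P_allow = P_cr/n = 16750/4.2 = 3987 N.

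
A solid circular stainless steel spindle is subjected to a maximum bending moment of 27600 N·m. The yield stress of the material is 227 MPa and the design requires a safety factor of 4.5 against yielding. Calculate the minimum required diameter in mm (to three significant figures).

σ_allow = 227/4.5 = 50.44 MPa.
For a solid circular section σ = 32M/(πd³), so d³ = 32M/(π σ_allow) = 32×2.7600×10^7/(π×50.44) = 5.573×10^6 mm³.
d = 177.3 mm.

d = 177 mm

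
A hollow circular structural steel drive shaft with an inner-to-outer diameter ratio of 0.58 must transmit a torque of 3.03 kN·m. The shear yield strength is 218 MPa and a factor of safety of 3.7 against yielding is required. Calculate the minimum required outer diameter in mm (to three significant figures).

d_o = 66.6 mm

τ_allow = 218/3.7 = 58.92 MPa.
For a hollow shaft τ = 16T/[πd_o³(1−k⁴)] with k = 0.58, so 1−k⁴ = 0.8868.
d_o³ = 16T/[π τ_allow (1−k⁴)] = 16×3030000/(π×58.92×0.8868) = 295300 mm³.
d_o = 66.59 mm.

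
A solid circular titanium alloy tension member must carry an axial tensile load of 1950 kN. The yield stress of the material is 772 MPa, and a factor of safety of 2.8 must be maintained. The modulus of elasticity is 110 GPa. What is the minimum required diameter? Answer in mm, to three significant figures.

Allowable stress σ_allow = 772/2.8 = 275.7 MPa.
Required area A = F/σ_allow = 1950000/275.7 = 7073 mm².
A = πd²/4 → d = √(4A/π) = 94.89 mm.

d = 94.9 mm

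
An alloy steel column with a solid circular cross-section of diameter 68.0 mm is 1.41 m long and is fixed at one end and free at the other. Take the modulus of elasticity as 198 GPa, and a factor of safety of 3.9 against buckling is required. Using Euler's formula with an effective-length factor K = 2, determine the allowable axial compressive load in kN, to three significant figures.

I = πd⁴/64 = π×68.0⁴/64 = 1.050×10^6 mm⁴.
Effective length L_e = KL = 2×1.41 m = 2820 mm.
Euler critical load P_cr = π²EI/L_e² = π²×198000×1.050×10^6/2820² = 257900 N.
P_allow = P_cr/n = 257900/3.9 = 66130 N.

P_allow = 66.1 kN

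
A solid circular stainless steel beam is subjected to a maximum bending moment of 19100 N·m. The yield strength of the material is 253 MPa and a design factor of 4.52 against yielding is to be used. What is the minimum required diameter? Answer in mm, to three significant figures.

d = 151 mm

σ_allow = 253/4.52 = 55.97 MPa.
For a solid circular section σ = 32M/(πd³), so d³ = 32M/(π σ_allow) = 32×1.9100×10^7/(π×55.97) = 3.476×10^6 mm³.
d = 151.5 mm.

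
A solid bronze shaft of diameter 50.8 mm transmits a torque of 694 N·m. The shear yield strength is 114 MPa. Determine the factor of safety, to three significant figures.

n = 4.23

τ = 16T/(πd³) = 16×694000/(π×50.8³) = 26.96 MPa.
n = τ_limit/τ = 114/26.96 = 4.228.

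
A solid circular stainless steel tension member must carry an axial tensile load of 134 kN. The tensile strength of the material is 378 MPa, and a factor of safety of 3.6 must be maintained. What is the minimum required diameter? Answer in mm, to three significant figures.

d = 40.3 mm

Allowable stress σ_allow = 378/3.6 = 105.0 MPa.
Required area A = F/σ_allow = 134000/105.0 = 1276 mm².
A = πd²/4 → d = √(4A/π) = 40.31 mm.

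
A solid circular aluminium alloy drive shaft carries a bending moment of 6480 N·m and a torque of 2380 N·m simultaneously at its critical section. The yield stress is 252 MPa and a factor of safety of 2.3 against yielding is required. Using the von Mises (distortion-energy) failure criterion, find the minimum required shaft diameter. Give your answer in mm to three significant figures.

σ_allow = σ_y/n = 252/2.3 = 109.6 MPa.
For a solid shaft σ_b = 32M/(πd³) and τ = 16T/(πd³), so the von Mises stress is σ' = (16/πd³)·√(4M²+3T²).
√(4M²+3T²) = √(4×(6.480×10^6)² + 3×(2.380×10^6)²) = 1.360×10^7 N·mm.
d³ = 16×1.360×10^7/(π×109.6) = 632200 mm³.
d = 85.82 mm.

d = 85.8 mm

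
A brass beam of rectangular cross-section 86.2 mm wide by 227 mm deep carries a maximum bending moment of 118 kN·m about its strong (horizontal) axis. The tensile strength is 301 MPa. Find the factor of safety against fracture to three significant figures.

n = 1.89

Section modulus S = bh²/6 = 86.2×227²/6 = 740300 mm³.
σ = M/S = 1.1800×10^8/740300 = 159.4 MPa.
n = 301/159.4 = 1.888.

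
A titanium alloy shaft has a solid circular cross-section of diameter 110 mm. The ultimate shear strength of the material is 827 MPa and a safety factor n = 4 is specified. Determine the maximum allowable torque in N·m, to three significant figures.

τ_allow = 827/4 = 206.8 MPa.
For a solid shaft T_allow = τ_allow·πd³/16; πd³/16 = π×110³/16 = 261300 mm³.
T_allow = 206.8×261300 = 5.403×10^7 N·mm = 54030 N·m.

T_allow = 54000 N·m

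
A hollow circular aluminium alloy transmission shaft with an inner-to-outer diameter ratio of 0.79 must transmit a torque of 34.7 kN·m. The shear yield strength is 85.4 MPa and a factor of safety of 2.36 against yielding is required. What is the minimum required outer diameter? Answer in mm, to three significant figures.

d_o = 200 mm

τ_allow = 85.4/2.36 = 36.19 MPa.
For a hollow shaft τ = 16T/[πd_o³(1−k⁴)] with k = 0.79, so 1−k⁴ = 0.6105.
d_o³ = 16T/[π τ_allow (1−k⁴)] = 16×3.4700×10^7/(π×36.19×0.6105) = 8.000×10^6 mm³.
d_o = 200.0 mm.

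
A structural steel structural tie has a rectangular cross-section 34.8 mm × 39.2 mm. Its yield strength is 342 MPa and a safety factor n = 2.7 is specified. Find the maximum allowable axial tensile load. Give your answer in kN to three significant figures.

σ_allow = 342/2.7 = 126.7 MPa.
A = 34.8×39.2 = 1364 mm².
F_allow = σ_allow × A = 126.7×1364 = 172800 N.

F_allow = 173 kN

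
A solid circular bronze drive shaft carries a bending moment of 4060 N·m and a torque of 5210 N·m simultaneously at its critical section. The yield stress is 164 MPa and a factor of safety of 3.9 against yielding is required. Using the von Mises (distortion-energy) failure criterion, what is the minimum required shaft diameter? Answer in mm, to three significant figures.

σ_allow = σ_y/n = 164/3.9 = 42.05 MPa.
For a solid shaft σ_b = 32M/(πd³) and τ = 16T/(πd³), so the von Mises stress is σ' = (16/πd³)·√(4M²+3T²).
√(4M²+3T²) = √(4×(4.060×10^6)² + 3×(5.210×10^6)²) = 1.214×10^7 N·mm.
d³ = 16×1.214×10^7/(π×42.05) = 1.470×10^6 mm³.
d = 113.7 mm.

d = 114 mm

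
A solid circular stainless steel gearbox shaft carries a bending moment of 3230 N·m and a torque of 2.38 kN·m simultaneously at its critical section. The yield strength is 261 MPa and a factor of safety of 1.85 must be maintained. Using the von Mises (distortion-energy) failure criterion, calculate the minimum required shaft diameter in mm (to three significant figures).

σ_allow = σ_y/n = 261/1.85 = 141.1 MPa.
For a solid shaft σ_b = 32M/(πd³) and τ = 16T/(πd³), so the von Mises stress is σ' = (16/πd³)·√(4M²+3T²).
√(4M²+3T²) = √(4×(3.230×10^6)² + 3×(2.380×10^6)²) = 7.663×10^6 N·mm.
d³ = 16×7.663×10^6/(π×141.1) = 276600 mm³.
d = 65.16 mm.

d = 65.2 mm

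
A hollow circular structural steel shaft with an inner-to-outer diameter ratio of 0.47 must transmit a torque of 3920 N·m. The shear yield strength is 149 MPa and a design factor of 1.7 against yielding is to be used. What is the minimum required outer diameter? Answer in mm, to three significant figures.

τ_allow = 149/1.7 = 87.65 MPa.
For a hollow shaft τ = 16T/[πd_o³(1−k⁴)] with k = 0.47, so 1−k⁴ = 0.9512.
d_o³ = 16T/[π τ_allow (1−k⁴)] = 16×3920000/(π×87.65×0.9512) = 239500 mm³.
d_o = 62.10 mm.

d_o = 62.1 mm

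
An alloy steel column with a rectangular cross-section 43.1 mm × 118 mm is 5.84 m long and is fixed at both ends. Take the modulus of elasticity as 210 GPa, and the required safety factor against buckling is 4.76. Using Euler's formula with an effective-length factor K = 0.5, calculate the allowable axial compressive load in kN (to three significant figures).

Buckling occurs about the weak axis: I_min = h·b³/12 = 118×43.1³/12 = 787300 mm⁴ (b = 43.1 mm is the smaller dimension).
Effective length L_e = KL = 0.5×5.84 m = 2920 mm.
Euler critical load P_cr = π²EI/L_e² = π²×210000×787300/2920² = 191400 N.
P_allow = P_cr/n = 191400/4.76 = 40200 N.

P_allow = 40.2 kN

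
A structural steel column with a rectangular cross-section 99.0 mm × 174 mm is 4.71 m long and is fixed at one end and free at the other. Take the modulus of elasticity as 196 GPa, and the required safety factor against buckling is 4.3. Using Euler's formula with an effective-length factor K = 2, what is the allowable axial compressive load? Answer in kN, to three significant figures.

P_allow = 71.3 kN

Buckling occurs about the weak axis: I_min = h·b³/12 = 174×99.0³/12 = 1.407×10^7 mm⁴ (b = 99.0 mm is the smaller dimension).
Effective length L_e = KL = 2×4.71 m = 9420 mm.
Euler critical load P_cr = π²EI/L_e² = π²×196000×1.407×10^7/9420² = 306700 N.
P_allow = P_cr/n = 306700/4.3 = 71330 N.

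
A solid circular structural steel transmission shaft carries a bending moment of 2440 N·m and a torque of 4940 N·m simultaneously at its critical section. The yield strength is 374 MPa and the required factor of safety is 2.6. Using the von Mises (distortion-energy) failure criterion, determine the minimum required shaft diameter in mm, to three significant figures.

d = 70.4 mm

σ_allow = σ_y/n = 374/2.6 = 143.8 MPa.
For a solid shaft σ_b = 32M/(πd³) and τ = 16T/(πd³), so the von Mises stress is σ' = (16/πd³)·√(4M²+3T²).
√(4M²+3T²) = √(4×(2.440×10^6)² + 3×(4.940×10^6)²) = 9.850×10^6 N·mm.
d³ = 16×9.850×10^6/(π×143.8) = 348700 mm³.
d = 70.39 mm.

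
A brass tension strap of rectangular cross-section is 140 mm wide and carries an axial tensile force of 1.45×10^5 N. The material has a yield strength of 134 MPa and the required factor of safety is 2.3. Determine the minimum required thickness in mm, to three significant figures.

σ_allow = 134/2.3 = 58.26 MPa.
Required area A = F/σ_allow = 145000/58.26 = 2489 mm².
t = A/w = 2489/140 = 17.78 mm.

t = 17.8 mm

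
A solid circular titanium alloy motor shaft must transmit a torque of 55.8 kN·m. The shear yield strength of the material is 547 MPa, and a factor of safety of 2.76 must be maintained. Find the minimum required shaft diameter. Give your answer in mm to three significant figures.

d = 113 mm

Allowable shear stress τ_allow = 547/2.76 = 198.2 MPa.
For a solid shaft τ = 16T/(πd³), so d³ = 16T/(π τ_allow) = 16×5.5800×10^7/(π×198.2) = 1.434×10^6 mm³.
d = (1.434×10^6)^(1/3) = 112.8 mm.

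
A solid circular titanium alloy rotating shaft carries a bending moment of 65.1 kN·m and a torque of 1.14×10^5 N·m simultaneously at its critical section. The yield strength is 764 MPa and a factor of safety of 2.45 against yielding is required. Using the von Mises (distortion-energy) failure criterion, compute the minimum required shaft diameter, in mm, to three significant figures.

d = 157 mm

σ_allow = σ_y/n = 764/2.45 = 311.8 MPa.
For a solid shaft σ_b = 32M/(πd³) and τ = 16T/(πd³), so the von Mises stress is σ' = (16/πd³)·√(4M²+3T²).
√(4M²+3T²) = √(4×(6.510×10^7)² + 3×(1.140×10^8)²) = 2.365×10^8 N·mm.
d³ = 16×2.365×10^8/(π×311.8) = 3.863×10^6 mm³.
d = 156.9 mm.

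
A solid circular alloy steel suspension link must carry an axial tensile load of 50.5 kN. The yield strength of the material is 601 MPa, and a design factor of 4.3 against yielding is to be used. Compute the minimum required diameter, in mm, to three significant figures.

d = 21.4 mm

Allowable stress σ_allow = 601/4.3 = 139.8 MPa.
Required area A = F/σ_allow = 50500/139.8 = 361.3 mm².
A = πd²/4 → d = √(4A/π) = 21.45 mm.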